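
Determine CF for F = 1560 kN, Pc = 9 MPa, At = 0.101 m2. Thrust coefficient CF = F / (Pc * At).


CF = 1560000 / (9e6 * 0.101) = 1.72

1.72


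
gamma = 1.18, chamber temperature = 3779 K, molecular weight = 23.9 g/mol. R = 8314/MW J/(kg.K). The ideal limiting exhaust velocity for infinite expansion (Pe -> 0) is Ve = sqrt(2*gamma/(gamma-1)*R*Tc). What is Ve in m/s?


R = 8314 / 23.9 = 347.87 J/(kg.K)
Ve = sqrt(2 * 1.18 / (1.18 - 1) * 347.87 * 3779) = 4152 m/s

4152 m/s


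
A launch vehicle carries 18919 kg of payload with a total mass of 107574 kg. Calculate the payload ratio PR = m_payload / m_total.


PR = 18919 / 107574 = 0.1759

0.1759


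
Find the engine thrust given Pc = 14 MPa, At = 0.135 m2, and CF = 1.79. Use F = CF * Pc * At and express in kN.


F = 1.79 * 14e6 * 0.135 = 3.3831e+06 N = 3383.1 kN

3383.1 kN


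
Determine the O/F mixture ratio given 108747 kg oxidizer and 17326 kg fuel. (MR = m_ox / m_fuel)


MR = 108747 / 17326 = 6.28

6.28


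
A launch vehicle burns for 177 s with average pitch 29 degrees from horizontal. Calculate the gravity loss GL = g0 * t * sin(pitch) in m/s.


GL = 9.81 * 177 * sin(29 deg) = 842 m/s

842 m/s


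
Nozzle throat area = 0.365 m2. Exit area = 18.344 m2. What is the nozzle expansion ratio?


AR = 18.344 / 0.365 = 50.3

50.3


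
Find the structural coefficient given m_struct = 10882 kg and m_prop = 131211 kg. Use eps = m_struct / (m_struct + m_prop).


eps = 10882 / (10882 + 131211) = 0.0766

0.0766


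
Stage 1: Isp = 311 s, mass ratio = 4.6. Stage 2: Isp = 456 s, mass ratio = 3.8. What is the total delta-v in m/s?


dV1 = 311 * 9.81 * ln(4.6) = 4655.9 m/s
dV2 = 456 * 9.81 * ln(3.8) = 5971.9 m/s
Total dV = 4655.9 + 5971.9 = 10627.8 m/s ~ 10628 m/s

10628 m/s


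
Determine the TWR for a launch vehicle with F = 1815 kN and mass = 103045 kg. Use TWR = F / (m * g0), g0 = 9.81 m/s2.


TWR = 1815000 / (103045 * 9.81) = 1.8

1.8


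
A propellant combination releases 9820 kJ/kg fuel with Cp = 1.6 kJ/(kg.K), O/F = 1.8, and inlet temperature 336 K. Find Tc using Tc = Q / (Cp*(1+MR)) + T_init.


Tc = 9820 / (1.6 * (1 + 1.8)) + 336 = 2528 K

2528 K


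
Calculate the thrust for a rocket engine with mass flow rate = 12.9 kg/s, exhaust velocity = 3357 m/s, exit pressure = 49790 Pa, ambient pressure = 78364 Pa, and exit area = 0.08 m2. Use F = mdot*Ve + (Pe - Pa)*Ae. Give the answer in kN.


F = 12.9 * 3357 + (49790 - 78364) * 0.08 = 41019.0 N = 41.0 kN

41.0 kN


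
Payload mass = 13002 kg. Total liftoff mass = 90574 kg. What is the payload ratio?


PR = 13002 / 90574 = 0.1436

0.1436


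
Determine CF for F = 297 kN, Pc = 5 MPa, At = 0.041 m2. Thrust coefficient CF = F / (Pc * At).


CF = 297000 / (5e6 * 0.041) = 1.45

1.45


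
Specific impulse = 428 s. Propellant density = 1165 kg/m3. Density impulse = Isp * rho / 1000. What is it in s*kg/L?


rho*Isp = 428 * 1165 / 1000 = 499 s*kg/L

499 s*kg/L


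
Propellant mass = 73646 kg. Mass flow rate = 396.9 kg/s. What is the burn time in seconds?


tb = 73646 / 396.9 = 185.6 s

185.6 s


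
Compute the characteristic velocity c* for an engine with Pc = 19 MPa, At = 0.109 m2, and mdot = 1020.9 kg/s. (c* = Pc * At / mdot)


c* = 19e6 * 0.109 / 1020.9 = 2029 m/s

2029 m/s


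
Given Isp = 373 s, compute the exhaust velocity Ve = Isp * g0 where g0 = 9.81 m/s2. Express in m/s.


Ve = Isp * g0 = 373 * 9.81 = 3659.1 m/s

3659.1 m/s


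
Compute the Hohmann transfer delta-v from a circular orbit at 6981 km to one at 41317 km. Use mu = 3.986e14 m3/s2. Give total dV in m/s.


V1 = sqrt(mu/r1) = 7556.31 m/s
dV1 = V1*(sqrt(2*r2/(r1+r2)) - 1) = 2327.5 m/s
V2 = sqrt(mu/r2) = 3106.02 m/s
dV2 = V2*(1 - sqrt(2*r1/(r1+r2))) = 1436.03 m/s
Total dV = 3764 m/s

3764 m/s


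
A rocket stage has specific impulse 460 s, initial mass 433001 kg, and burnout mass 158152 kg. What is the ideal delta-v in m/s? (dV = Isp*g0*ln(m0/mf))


Ve = 460 * 9.81 = 4512.6 m/s
dV = 4512.6 * ln(433001/158152) = 4545 m/s

4545 m/s


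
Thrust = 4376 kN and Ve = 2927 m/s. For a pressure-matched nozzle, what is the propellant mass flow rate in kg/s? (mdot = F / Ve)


mdot = F / Ve = 4376000 / 2927 = 1495.0 kg/s

1495.0 kg/s


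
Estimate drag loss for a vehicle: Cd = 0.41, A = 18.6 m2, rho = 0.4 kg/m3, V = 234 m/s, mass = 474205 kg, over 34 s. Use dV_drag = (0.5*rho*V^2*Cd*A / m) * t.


D = 0.5 * 0.4 * 234^2 * 0.41 * 18.6 = 83513.85 N
a = 83513.85 / 474205 = 0.1761 m/s2
dV = 0.1761 * 34 = 6.0 m/s

6.0 m/s


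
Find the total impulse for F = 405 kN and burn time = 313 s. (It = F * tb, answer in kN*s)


It = 405 * 313 = 126765 kN*s

126765 kN*s


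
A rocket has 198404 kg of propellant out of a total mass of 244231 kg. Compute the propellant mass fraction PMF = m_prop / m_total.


PMF = 198404 / 244231 = 0.812

0.812


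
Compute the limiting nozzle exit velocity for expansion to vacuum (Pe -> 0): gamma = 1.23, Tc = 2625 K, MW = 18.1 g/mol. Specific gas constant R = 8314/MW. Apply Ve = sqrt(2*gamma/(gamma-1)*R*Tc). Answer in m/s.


R = 8314 / 18.1 = 459.34 J/(kg.K)
Ve = sqrt(2 * 1.23 / (1.23 - 1) * 459.34 * 2625) = 3591 m/s

3591 m/s


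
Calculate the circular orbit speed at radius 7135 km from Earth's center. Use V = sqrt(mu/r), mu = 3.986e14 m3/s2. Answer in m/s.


V = sqrt(3.986e14 / 7135000) = 7474 m/s

7474 m/s


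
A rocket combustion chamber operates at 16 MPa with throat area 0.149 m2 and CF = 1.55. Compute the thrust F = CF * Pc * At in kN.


F = 1.55 * 16e6 * 0.149 = 3.6952e+06 N = 3695.2 kN

3695.2 kN


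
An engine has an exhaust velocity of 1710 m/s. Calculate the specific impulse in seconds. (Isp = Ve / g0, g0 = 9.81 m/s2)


Isp = Ve / g0 = 1710 / 9.81 = 174.3 s

174.3 s


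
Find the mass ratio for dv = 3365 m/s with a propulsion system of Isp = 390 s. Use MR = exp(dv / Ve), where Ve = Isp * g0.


Ve = 390 * 9.81 = 3825.9 m/s
MR = exp(3365 / 3825.9) = 2.41

2.41


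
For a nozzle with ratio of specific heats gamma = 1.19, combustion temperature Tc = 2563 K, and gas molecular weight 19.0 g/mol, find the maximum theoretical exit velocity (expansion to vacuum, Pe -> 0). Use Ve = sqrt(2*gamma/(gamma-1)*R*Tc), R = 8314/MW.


R = 8314 / 19.0 = 437.58 J/(kg.K)
Ve = sqrt(2 * 1.19 / (1.19 - 1) * 437.58 * 2563) = 3748 m/s

3748 m/s


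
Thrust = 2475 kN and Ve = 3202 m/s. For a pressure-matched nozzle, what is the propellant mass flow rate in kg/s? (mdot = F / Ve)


mdot = F / Ve = 2475000 / 3202 = 773.0 kg/s

773.0 kg/s


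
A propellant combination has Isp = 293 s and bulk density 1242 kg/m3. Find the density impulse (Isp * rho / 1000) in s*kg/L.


rho*Isp = 293 * 1242 / 1000 = 364 s*kg/L

364 s*kg/L


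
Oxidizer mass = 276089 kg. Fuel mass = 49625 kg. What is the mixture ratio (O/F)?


MR = 276089 / 49625 = 5.56

5.56


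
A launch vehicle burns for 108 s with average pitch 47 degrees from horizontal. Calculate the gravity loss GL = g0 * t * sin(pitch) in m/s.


GL = 9.81 * 108 * sin(47 deg) = 775 m/s

775 m/s


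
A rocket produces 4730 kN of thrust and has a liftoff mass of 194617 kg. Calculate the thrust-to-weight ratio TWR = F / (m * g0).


TWR = 4730000 / (194617 * 9.81) = 2.48

2.48


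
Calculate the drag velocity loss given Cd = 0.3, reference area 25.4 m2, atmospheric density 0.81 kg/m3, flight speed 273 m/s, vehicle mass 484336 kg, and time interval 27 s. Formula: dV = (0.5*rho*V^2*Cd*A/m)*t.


D = 0.5 * 0.81 * 273^2 * 0.3 * 25.4 = 230003.95 N
a = 230003.95 / 484336 = 0.4749 m/s2
dV = 0.4749 * 27 = 12.8 m/s

12.8 m/s


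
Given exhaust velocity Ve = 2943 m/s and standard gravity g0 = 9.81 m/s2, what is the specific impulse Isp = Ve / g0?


Isp = Ve / g0 = 2943 / 9.81 = 300.0 s

300.0 s


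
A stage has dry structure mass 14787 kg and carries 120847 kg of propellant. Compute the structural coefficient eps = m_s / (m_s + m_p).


eps = 14787 / (14787 + 120847) = 0.109

0.109


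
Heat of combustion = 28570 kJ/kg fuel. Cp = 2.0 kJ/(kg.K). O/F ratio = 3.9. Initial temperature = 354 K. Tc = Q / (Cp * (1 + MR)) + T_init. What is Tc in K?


Tc = 28570 / (2.0 * (1 + 3.9)) + 354 = 3269 K

3269 K


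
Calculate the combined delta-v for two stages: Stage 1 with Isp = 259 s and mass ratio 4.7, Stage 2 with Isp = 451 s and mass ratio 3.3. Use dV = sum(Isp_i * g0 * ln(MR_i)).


dV1 = 259 * 9.81 * ln(4.7) = 3932.0 m/s
dV2 = 451 * 9.81 * ln(3.3) = 5282.3 m/s
Total dV = 3932.0 + 5282.3 = 9214.3 m/s ~ 9214 m/s

9214 m/s


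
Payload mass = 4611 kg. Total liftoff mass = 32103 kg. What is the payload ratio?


PR = 4611 / 32103 = 0.1436

0.1436


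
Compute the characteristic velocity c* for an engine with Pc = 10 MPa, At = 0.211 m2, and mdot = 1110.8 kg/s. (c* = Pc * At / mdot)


c* = 10e6 * 0.211 / 1110.8 = 1900 m/s

1900 m/s


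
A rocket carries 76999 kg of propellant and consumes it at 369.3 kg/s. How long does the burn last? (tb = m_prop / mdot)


tb = 76999 / 369.3 = 208.5 s

208.5 s


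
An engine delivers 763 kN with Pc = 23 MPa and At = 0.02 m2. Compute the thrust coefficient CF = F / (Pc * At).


CF = 763000 / (23e6 * 0.02) = 1.66

1.66


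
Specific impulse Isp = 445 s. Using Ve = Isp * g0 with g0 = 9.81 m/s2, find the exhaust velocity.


Ve = Isp * g0 = 445 * 9.81 = 4365.4 m/s

4365.4 m/s


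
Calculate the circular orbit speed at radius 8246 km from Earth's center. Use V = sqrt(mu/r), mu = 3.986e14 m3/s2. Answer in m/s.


V = sqrt(3.986e14 / 8246000) = 6953 m/s

6953 m/s


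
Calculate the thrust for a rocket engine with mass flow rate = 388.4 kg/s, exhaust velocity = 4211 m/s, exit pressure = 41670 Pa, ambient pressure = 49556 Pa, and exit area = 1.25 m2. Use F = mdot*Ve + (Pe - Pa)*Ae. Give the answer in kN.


F = 388.4 * 4211 + (41670 - 49556) * 1.25 = 1.6257e+06 N = 1625.7 kN

1625.7 kN


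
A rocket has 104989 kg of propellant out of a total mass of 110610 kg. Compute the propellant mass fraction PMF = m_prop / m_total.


PMF = 104989 / 110610 = 0.949

0.949


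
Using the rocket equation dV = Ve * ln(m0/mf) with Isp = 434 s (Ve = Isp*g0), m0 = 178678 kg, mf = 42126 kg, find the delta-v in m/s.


Ve = 434 * 9.81 = 4257.54 m/s
dV = 4257.54 * ln(178678/42126) = 6152 m/s

6152 m/s


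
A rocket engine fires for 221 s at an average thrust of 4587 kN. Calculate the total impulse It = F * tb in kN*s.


It = 4587 * 221 = 1013727 kN*s

1013727 kN*s


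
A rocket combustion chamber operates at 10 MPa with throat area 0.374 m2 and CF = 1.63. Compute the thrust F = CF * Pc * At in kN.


F = 1.63 * 10e6 * 0.374 = 6.0962e+06 N = 6096.2 kN

6096.2 kN


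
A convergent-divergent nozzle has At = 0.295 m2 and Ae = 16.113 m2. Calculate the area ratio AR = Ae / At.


AR = 16.113 / 0.295 = 54.6

54.6


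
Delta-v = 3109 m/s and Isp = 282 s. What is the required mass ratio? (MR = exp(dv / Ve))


Ve = 282 * 9.81 = 2766.42 m/s
MR = exp(3109 / 2766.42) = 3.077

3.077


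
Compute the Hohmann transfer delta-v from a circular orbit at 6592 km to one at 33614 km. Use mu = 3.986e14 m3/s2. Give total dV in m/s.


V1 = sqrt(mu/r1) = 7776.07 m/s
dV1 = V1*(sqrt(2*r2/(r1+r2)) - 1) = 2279.11 m/s
V2 = sqrt(mu/r2) = 3443.57 m/s
dV2 = V2*(1 - sqrt(2*r1/(r1+r2))) = 1471.66 m/s
Total dV = 3751 m/s

3751 m/s


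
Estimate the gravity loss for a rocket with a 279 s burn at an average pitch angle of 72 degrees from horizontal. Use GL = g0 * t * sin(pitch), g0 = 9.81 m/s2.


GL = 9.81 * 279 * sin(72 deg) = 2603 m/s

2603 m/s


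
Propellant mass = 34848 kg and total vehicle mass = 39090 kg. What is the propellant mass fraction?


PMF = 34848 / 39090 = 0.891

0.891


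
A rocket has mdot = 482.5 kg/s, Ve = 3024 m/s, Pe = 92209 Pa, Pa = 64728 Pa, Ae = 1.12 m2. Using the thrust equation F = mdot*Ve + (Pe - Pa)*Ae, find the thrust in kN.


F = 482.5 * 3024 + (92209 - 64728) * 1.12 = 1.4899e+06 N = 1489.9 kN

1489.9 kN


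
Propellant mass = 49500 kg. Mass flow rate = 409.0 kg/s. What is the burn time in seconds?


tb = 49500 / 409.0 = 121.0 s

121.0 s


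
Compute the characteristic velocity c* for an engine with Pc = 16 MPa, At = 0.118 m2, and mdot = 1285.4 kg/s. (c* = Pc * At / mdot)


c* = 16e6 * 0.118 / 1285.4 = 1469 m/s

1469 m/s


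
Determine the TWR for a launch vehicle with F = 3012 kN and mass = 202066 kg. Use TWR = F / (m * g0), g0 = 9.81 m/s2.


TWR = 3012000 / (202066 * 9.81) = 1.52

1.52


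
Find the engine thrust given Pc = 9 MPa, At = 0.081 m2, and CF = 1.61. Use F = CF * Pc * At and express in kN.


F = 1.61 * 9e6 * 0.081 = 1.1737e+06 N = 1173.7 kN

1173.7 kN


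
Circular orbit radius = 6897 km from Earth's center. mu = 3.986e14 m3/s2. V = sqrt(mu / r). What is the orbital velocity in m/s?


V = sqrt(3.986e14 / 6897000) = 7602 m/s

7602 m/s


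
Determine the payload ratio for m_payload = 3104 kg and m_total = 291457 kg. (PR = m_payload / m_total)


PR = 3104 / 291457 = 0.0106

0.0106


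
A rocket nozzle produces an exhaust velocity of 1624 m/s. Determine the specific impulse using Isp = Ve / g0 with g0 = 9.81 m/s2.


Isp = Ve / g0 = 1624 / 9.81 = 165.5 s

165.5 s


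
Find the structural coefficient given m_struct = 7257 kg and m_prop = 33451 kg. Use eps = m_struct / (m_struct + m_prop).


eps = 7257 / (7257 + 33451) = 0.1783

0.1783


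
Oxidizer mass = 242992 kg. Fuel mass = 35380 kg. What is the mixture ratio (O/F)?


MR = 242992 / 35380 = 6.87

6.87


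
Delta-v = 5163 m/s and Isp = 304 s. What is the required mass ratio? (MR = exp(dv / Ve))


Ve = 304 * 9.81 = 2982.24 m/s
MR = exp(5163 / 2982.24) = 5.648

5.648


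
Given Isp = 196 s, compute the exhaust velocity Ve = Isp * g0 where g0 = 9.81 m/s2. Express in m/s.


Ve = Isp * g0 = 196 * 9.81 = 1922.8 m/s

1922.8 m/s


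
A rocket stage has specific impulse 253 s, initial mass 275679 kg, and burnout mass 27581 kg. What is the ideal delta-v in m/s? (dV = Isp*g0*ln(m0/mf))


Ve = 253 * 9.81 = 2481.93 m/s
dV = 2481.93 * ln(275679/27581) = 5714 m/s

5714 m/s


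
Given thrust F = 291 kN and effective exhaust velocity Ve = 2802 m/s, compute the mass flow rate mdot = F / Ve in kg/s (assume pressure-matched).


mdot = F / Ve = 291000 / 2802 = 103.9 kg/s

103.9 kg/s


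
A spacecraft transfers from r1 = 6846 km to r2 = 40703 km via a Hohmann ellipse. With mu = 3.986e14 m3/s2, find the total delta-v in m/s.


V1 = sqrt(mu/r1) = 7630.45 m/s
dV1 = V1*(sqrt(2*r2/(r1+r2)) - 1) = 2353.62 m/s
V2 = sqrt(mu/r2) = 3129.36 m/s
dV2 = V2*(1 - sqrt(2*r1/(r1+r2))) = 1450.1 m/s
Total dV = 3804 m/s

3804 m/s


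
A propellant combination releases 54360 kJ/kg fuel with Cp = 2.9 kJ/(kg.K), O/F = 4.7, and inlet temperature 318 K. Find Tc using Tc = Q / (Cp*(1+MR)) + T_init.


Tc = 54360 / (2.9 * (1 + 4.7)) + 318 = 3607 K

3607 K


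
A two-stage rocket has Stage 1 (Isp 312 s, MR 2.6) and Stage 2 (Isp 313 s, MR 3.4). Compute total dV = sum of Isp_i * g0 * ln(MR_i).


dV1 = 312 * 9.81 * ln(2.6) = 2924.6 m/s
dV2 = 313 * 9.81 * ln(3.4) = 3757.6 m/s
Total dV = 2924.6 + 3757.6 = 6682.2 m/s ~ 6682 m/s

6682 m/s


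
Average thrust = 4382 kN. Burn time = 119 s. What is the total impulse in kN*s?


It = 4382 * 119 = 521458 kN*s

521458 kN*s


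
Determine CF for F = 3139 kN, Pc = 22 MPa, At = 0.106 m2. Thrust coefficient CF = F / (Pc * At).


CF = 3139000 / (22e6 * 0.106) = 1.35

1.35


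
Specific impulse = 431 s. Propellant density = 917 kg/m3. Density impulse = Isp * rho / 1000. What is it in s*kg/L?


rho*Isp = 431 * 917 / 1000 = 395 s*kg/L

395 s*kg/L


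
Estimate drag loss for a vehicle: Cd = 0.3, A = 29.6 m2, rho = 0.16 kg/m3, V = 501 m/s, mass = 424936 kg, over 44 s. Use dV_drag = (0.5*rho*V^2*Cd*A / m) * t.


D = 0.5 * 0.16 * 501^2 * 0.3 * 29.6 = 178311.11 N
a = 178311.11 / 424936 = 0.4196 m/s2
dV = 0.4196 * 44 = 18.5 m/s

18.5 m/s


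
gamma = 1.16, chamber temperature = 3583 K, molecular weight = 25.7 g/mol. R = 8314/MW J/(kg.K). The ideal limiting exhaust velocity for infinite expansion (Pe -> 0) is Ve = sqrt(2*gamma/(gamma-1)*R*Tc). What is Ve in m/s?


R = 8314 / 25.7 = 323.5 J/(kg.K)
Ve = sqrt(2 * 1.16 / (1.16 - 1) * 323.5 * 3583) = 4100 m/s

4100 m/s


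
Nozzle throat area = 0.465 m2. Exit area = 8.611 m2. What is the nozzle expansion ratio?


AR = 8.611 / 0.465 = 18.5

18.5


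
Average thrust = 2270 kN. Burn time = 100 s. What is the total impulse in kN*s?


It = 2270 * 100 = 227000 kN*s

227000 kN*s


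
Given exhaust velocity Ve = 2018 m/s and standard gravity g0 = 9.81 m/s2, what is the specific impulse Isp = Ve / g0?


Isp = Ve / g0 = 2018 / 9.81 = 205.7 s

205.7 s


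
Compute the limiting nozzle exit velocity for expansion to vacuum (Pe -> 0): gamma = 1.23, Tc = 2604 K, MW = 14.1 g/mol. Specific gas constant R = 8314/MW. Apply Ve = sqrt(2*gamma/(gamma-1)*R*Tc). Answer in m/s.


R = 8314 / 14.1 = 589.65 J/(kg.K)
Ve = sqrt(2 * 1.23 / (1.23 - 1) * 589.65 * 2604) = 4052 m/s

4052 m/s


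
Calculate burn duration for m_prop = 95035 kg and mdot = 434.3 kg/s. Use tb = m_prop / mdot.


tb = 95035 / 434.3 = 218.8 s

218.8 s


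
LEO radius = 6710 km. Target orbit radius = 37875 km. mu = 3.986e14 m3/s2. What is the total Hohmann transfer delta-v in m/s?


V1 = sqrt(mu/r1) = 7707.39 m/s
dV1 = V1*(sqrt(2*r2/(r1+r2)) - 1) = 2338.87 m/s
V2 = sqrt(mu/r2) = 3244.09 m/s
dV2 = V2*(1 - sqrt(2*r1/(r1+r2))) = 1464.27 m/s
Total dV = 3803 m/s

3803 m/s


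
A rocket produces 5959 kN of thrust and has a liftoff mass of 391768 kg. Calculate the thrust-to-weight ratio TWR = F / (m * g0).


TWR = 5959000 / (391768 * 9.81) = 1.55

1.55


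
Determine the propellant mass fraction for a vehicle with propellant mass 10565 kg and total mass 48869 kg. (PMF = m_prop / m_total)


PMF = 10565 / 48869 = 0.216

0.216


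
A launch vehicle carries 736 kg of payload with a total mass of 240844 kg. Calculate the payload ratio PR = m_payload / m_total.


PR = 736 / 240844 = 0.0031

0.0031


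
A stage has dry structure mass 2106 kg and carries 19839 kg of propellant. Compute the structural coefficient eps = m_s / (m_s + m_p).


eps = 2106 / (2106 + 19839) = 0.096

0.096


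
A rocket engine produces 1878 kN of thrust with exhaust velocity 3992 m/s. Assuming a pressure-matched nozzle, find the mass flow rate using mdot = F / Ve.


mdot = F / Ve = 1878000 / 3992 = 470.4 kg/s

470.4 kg/s


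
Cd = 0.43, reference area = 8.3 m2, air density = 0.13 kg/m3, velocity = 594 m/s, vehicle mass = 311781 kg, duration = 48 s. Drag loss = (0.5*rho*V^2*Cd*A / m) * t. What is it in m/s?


D = 0.5 * 0.13 * 594^2 * 0.43 * 8.3 = 81852.66 N
a = 81852.66 / 311781 = 0.2625 m/s2
dV = 0.2625 * 48 = 12.6 m/s

12.6 m/s


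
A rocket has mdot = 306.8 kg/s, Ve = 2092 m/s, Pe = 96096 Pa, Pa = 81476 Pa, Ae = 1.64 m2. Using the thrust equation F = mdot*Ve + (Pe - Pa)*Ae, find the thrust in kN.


F = 306.8 * 2092 + (96096 - 81476) * 1.64 = 665802.0 N = 665.8 kN

665.8 kN


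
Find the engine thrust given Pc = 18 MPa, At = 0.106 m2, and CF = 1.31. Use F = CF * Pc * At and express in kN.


F = 1.31 * 18e6 * 0.106 = 2.4995e+06 N = 2499.5 kN

2499.5 kN


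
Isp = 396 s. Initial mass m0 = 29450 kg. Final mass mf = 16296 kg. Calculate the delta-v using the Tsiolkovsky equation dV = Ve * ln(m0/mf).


Ve = 396 * 9.81 = 3884.76 m/s
dV = 3884.76 * ln(29450/16296) = 2299 m/s

2299 m/s


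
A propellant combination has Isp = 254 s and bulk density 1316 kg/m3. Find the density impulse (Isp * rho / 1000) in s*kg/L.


rho*Isp = 254 * 1316 / 1000 = 334 s*kg/L

334 s*kg/L


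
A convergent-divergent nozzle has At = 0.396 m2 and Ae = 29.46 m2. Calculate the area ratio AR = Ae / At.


AR = 29.46 / 0.396 = 74.4

74.4


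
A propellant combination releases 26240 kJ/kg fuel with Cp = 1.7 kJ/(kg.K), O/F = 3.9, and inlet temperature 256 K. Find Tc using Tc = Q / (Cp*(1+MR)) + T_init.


Tc = 26240 / (1.7 * (1 + 3.9)) + 256 = 3406 K

3406 K


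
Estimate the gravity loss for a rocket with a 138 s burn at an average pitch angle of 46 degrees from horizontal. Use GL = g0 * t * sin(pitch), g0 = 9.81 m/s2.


GL = 9.81 * 138 * sin(46 deg) = 974 m/s

974 m/s


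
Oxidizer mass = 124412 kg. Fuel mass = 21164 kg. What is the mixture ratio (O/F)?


MR = 124412 / 21164 = 5.88

5.88


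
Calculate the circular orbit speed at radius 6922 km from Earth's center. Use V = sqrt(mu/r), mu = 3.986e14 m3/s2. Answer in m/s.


V = sqrt(3.986e14 / 6922000) = 7588 m/s

7588 m/s


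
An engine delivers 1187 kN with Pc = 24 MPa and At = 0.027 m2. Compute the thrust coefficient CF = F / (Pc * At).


CF = 1187000 / (24e6 * 0.027) = 1.83

1.83


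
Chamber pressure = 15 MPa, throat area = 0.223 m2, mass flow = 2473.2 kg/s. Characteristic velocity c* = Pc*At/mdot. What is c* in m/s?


c* = 15e6 * 0.223 / 2473.2 = 1352 m/s

1352 m/s


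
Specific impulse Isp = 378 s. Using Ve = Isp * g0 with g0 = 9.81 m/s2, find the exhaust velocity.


Ve = Isp * g0 = 378 * 9.81 = 3708.2 m/s

3708.2 m/s


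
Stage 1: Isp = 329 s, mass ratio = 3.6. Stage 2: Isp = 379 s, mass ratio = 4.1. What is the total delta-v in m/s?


dV1 = 329 * 9.81 * ln(3.6) = 4134.2 m/s
dV2 = 379 * 9.81 * ln(4.1) = 5246.0 m/s
Total dV = 4134.2 + 5246.0 = 9380.2 m/s ~ 9380 m/s

9380 m/s


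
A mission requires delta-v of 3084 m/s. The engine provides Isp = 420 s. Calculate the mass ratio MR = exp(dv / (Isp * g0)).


Ve = 420 * 9.81 = 4120.2 m/s
MR = exp(3084 / 4120.2) = 2.114

2.114


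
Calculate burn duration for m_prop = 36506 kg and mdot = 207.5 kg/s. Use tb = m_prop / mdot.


tb = 36506 / 207.5 = 175.9 s

175.9 s


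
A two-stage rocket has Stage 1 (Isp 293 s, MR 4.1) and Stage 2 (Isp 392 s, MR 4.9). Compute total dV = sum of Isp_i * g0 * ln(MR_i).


dV1 = 293 * 9.81 * ln(4.1) = 4055.6 m/s
dV2 = 392 * 9.81 * ln(4.9) = 6111.4 m/s
Total dV = 4055.6 + 6111.4 = 10167.0 m/s ~ 10167 m/s

10167 m/s


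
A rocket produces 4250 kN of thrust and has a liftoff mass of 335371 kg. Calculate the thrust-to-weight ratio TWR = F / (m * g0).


TWR = 4250000 / (335371 * 9.81) = 1.29

1.29


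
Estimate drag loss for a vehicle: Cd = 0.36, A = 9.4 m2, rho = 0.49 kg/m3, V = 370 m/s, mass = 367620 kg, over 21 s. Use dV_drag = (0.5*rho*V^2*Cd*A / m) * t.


D = 0.5 * 0.49 * 370^2 * 0.36 * 9.4 = 113501.05 N
a = 113501.05 / 367620 = 0.3087 m/s2
dV = 0.3087 * 21 = 6.5 m/s

6.5 m/s


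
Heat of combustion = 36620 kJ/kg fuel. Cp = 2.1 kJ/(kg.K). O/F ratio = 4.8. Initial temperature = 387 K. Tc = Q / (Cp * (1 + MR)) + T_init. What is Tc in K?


Tc = 36620 / (2.1 * (1 + 4.8)) + 387 = 3394 K

3394 K


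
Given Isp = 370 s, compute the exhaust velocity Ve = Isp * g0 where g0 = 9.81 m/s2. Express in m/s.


Ve = Isp * g0 = 370 * 9.81 = 3629.7 m/s

3629.7 m/s


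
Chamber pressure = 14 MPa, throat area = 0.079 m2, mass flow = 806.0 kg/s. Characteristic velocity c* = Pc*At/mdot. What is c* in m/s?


c* = 14e6 * 0.079 / 806.0 = 1372 m/s

1372 m/s


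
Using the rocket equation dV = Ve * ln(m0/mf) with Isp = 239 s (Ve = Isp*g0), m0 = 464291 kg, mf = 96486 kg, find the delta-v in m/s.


Ve = 239 * 9.81 = 2344.59 m/s
dV = 2344.59 * ln(464291/96486) = 3684 m/s

3684 m/s


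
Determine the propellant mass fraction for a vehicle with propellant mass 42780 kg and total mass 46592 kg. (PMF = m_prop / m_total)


PMF = 42780 / 46592 = 0.918

0.918


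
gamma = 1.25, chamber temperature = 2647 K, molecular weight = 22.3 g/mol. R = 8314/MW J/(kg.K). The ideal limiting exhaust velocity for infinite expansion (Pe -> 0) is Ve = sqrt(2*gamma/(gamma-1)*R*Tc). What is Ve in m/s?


R = 8314 / 22.3 = 372.83 J/(kg.K)
Ve = sqrt(2 * 1.25 / (1.25 - 1) * 372.83 * 2647) = 3141 m/s

3141 m/s


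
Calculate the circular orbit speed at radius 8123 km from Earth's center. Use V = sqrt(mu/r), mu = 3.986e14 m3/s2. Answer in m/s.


V = sqrt(3.986e14 / 8123000) = 7005 m/s

7005 m/s


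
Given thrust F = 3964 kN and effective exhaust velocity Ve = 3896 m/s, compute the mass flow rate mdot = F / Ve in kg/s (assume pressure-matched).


mdot = F / Ve = 3964000 / 3896 = 1017.5 kg/s

1017.5 kg/s


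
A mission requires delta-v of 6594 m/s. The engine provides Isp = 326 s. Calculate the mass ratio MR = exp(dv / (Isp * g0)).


Ve = 326 * 9.81 = 3198.06 m/s
MR = exp(6594 / 3198.06) = 7.861

7.861


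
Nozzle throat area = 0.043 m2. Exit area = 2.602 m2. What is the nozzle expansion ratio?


AR = 2.602 / 0.043 = 60.5

60.5


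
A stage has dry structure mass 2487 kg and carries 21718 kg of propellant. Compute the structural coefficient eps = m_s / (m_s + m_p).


eps = 2487 / (2487 + 21718) = 0.1027

0.1027


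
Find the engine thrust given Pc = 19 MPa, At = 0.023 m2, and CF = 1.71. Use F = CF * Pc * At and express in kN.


F = 1.71 * 19e6 * 0.023 = 747270.0 N = 747.3 kN

747.3 kN


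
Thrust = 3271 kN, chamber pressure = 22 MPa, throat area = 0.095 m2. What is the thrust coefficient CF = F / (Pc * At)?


CF = 3271000 / (22e6 * 0.095) = 1.57

1.57


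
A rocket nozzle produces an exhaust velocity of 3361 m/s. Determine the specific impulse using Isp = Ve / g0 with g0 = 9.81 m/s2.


Isp = Ve / g0 = 3361 / 9.81 = 342.6 s

342.6 s


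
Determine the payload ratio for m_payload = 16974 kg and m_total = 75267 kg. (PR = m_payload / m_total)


PR = 16974 / 75267 = 0.2255

0.2255


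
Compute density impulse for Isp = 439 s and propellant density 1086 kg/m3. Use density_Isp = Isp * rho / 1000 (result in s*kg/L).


rho*Isp = 439 * 1086 / 1000 = 477 s*kg/L

477 s*kg/L


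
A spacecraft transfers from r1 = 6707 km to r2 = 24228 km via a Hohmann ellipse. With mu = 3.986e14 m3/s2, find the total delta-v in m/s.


V1 = sqrt(mu/r1) = 7709.11 m/s
dV1 = V1*(sqrt(2*r2/(r1+r2)) - 1) = 1939.24 m/s
V2 = sqrt(mu/r2) = 4056.11 m/s
dV2 = V2*(1 - sqrt(2*r1/(r1+r2))) = 1385.17 m/s
Total dV = 3324 m/s

3324 m/s


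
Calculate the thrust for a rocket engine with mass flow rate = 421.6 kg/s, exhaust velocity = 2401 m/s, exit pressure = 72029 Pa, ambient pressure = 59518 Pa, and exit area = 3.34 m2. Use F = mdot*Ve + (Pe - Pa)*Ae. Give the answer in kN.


F = 421.6 * 2401 + (72029 - 59518) * 3.34 = 1.0540e+06 N = 1054.0 kN

1054.0 kN


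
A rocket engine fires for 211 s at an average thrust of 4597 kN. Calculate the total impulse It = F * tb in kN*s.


It = 4597 * 211 = 969967 kN*s

969967 kN*s


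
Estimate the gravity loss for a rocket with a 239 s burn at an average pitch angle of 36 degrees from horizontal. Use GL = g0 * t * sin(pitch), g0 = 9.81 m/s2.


GL = 9.81 * 239 * sin(36 deg) = 1378 m/s

1378 m/s


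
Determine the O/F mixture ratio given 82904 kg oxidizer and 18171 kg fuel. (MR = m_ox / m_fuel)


MR = 82904 / 18171 = 4.56

4.56


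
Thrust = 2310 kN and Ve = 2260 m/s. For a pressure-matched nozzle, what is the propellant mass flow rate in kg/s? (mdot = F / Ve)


mdot = F / Ve = 2310000 / 2260 = 1022.1 kg/s

1022.1 kg/s


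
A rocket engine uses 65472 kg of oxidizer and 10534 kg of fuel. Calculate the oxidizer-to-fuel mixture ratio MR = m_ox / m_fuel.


MR = 65472 / 10534 = 6.22

6.22


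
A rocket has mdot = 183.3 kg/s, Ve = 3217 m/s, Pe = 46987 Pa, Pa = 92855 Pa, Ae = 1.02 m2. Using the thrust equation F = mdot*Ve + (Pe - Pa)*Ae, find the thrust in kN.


F = 183.3 * 3217 + (46987 - 92855) * 1.02 = 542891.0 N = 542.9 kN

542.9 kN


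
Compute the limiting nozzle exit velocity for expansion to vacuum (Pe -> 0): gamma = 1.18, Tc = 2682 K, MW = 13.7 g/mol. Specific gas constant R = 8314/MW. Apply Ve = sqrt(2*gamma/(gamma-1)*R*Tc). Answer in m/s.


R = 8314 / 13.7 = 606.86 J/(kg.K)
Ve = sqrt(2 * 1.18 / (1.18 - 1) * 606.86 * 2682) = 4619 m/s

4619 m/s


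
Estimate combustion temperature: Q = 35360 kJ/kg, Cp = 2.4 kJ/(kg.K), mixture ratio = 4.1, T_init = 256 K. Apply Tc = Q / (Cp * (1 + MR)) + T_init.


Tc = 35360 / (2.4 * (1 + 4.1)) + 256 = 3145 K

3145 K


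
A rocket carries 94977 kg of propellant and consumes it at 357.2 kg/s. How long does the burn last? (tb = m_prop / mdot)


tb = 94977 / 357.2 = 265.9 s

265.9 s


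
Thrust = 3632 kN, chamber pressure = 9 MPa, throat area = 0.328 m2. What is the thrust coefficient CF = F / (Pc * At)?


CF = 3632000 / (9e6 * 0.328) = 1.23

1.23


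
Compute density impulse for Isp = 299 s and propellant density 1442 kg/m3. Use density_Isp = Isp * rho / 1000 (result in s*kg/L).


rho*Isp = 299 * 1442 / 1000 = 431 s*kg/L

431 s*kg/L


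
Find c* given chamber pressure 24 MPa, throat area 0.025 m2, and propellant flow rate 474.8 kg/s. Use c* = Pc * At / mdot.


c* = 24e6 * 0.025 / 474.8 = 1264 m/s

1264 m/s


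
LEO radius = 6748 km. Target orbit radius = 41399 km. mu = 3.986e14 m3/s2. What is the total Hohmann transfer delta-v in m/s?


V1 = sqrt(mu/r1) = 7685.66 m/s
dV1 = V1*(sqrt(2*r2/(r1+r2)) - 1) = 2393.09 m/s
V2 = sqrt(mu/r2) = 3102.94 m/s
dV2 = V2*(1 - sqrt(2*r1/(r1+r2))) = 1460.12 m/s
Total dV = 3853 m/s

3853 m/s


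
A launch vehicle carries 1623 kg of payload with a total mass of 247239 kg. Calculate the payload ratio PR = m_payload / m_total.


PR = 1623 / 247239 = 0.0066

0.0066


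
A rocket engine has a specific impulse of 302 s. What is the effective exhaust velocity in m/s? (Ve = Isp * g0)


Ve = Isp * g0 = 302 * 9.81 = 2962.6 m/s

2962.6 m/s


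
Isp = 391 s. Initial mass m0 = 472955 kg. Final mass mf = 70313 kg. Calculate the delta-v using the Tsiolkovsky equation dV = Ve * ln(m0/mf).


Ve = 391 * 9.81 = 3835.71 m/s
dV = 3835.71 * ln(472955/70313) = 7311 m/s

7311 m/s


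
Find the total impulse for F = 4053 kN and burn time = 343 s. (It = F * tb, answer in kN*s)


It = 4053 * 343 = 1390179 kN*s

1390179 kN*s


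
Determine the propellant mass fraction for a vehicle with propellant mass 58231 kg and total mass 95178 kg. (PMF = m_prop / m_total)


PMF = 58231 / 95178 = 0.612

0.612


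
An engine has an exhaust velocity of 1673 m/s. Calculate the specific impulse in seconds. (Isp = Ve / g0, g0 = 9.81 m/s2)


Isp = Ve / g0 = 1673 / 9.81 = 170.5 s

170.5 s


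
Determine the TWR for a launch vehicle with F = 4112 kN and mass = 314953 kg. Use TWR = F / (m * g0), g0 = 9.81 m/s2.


TWR = 4112000 / (314953 * 9.81) = 1.33

1.33


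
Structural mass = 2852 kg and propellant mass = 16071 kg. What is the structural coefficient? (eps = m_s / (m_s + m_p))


eps = 2852 / (2852 + 16071) = 0.1507

0.1507


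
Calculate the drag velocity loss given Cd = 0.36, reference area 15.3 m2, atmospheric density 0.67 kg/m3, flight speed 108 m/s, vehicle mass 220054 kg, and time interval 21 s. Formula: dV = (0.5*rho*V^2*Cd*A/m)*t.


D = 0.5 * 0.67 * 108^2 * 0.36 * 15.3 = 21522.18 N
a = 21522.18 / 220054 = 0.0978 m/s2
dV = 0.0978 * 21 = 2.1 m/s

2.1 m/s


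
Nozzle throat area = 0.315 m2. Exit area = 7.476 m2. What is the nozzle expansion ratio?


AR = 7.476 / 0.315 = 23.7

23.7


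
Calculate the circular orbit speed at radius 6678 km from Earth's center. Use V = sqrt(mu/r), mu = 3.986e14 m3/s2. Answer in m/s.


V = sqrt(3.986e14 / 6678000) = 7726 m/s

7726 m/s


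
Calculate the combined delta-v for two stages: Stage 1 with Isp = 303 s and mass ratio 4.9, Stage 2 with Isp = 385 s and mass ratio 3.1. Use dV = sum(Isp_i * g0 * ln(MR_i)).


dV1 = 303 * 9.81 * ln(4.9) = 4723.9 m/s
dV2 = 385 * 9.81 * ln(3.1) = 4273.1 m/s
Total dV = 4723.9 + 4273.1 = 8997.0 m/s ~ 8997 m/s

8997 m/s


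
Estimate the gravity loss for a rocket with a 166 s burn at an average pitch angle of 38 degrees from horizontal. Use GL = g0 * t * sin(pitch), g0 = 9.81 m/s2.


GL = 9.81 * 166 * sin(38 deg) = 1003 m/s

1003 m/s


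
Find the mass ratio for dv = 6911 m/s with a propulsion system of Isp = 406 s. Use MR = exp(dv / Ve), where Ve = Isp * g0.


Ve = 406 * 9.81 = 3982.86 m/s
MR = exp(6911 / 3982.86) = 5.67

5.67


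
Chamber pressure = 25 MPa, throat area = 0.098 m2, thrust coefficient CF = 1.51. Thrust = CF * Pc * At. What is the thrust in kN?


F = 1.51 * 25e6 * 0.098 = 3.6995e+06 N = 3699.5 kN

3699.5 kN


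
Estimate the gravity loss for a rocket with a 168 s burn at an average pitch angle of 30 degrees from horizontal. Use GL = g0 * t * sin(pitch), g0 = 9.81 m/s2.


GL = 9.81 * 168 * sin(30 deg) = 824 m/s

824 m/s


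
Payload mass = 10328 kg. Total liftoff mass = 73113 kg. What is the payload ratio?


PR = 10328 / 73113 = 0.1413

0.1413


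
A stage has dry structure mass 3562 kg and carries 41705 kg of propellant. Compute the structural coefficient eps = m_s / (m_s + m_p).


eps = 3562 / (3562 + 41705) = 0.0787

0.0787


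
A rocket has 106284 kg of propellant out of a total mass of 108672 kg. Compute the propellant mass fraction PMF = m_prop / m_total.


PMF = 106284 / 108672 = 0.978

0.978


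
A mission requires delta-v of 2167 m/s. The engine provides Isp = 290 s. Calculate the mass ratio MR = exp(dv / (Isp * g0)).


Ve = 290 * 9.81 = 2844.9 m/s
MR = exp(2167 / 2844.9) = 2.142

2.142


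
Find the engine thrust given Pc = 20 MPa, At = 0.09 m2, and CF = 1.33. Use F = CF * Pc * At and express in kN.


F = 1.33 * 20e6 * 0.09 = 2.3940e+06 N = 2394.0 kN

2394.0 kN


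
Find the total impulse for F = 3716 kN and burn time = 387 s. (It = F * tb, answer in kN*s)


It = 3716 * 387 = 1438092 kN*s

1438092 kN*s


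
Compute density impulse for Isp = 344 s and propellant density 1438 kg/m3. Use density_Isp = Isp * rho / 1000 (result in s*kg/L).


rho*Isp = 344 * 1438 / 1000 = 495 s*kg/L

495 s*kg/L


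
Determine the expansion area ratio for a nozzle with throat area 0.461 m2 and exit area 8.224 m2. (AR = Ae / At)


AR = 8.224 / 0.461 = 17.8

17.8


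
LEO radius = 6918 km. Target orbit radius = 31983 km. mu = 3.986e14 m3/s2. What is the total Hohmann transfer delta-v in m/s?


V1 = sqrt(mu/r1) = 7590.64 m/s
dV1 = V1*(sqrt(2*r2/(r1+r2)) - 1) = 2142.94 m/s
V2 = sqrt(mu/r2) = 3530.28 m/s
dV2 = V2*(1 - sqrt(2*r1/(r1+r2))) = 1424.88 m/s
Total dV = 3568 m/s

3568 m/s


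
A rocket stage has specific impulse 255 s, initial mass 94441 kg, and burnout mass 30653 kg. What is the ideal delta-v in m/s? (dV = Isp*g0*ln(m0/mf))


Ve = 255 * 9.81 = 2501.55 m/s
dV = 2501.55 * ln(94441/30653) = 2815 m/s

2815 m/s


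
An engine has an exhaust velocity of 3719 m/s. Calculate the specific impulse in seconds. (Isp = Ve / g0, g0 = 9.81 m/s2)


Isp = Ve / g0 = 3719 / 9.81 = 379.1 s

379.1 s


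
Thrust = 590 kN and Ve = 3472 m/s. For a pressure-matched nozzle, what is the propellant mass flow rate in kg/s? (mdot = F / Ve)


mdot = F / Ve = 590000 / 3472 = 169.9 kg/s

169.9 kg/s


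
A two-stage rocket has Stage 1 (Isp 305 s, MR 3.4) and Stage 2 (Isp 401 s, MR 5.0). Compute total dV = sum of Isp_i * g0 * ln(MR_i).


dV1 = 305 * 9.81 * ln(3.4) = 3661.6 m/s
dV2 = 401 * 9.81 * ln(5.0) = 6331.2 m/s
Total dV = 3661.6 + 6331.2 = 9992.8 m/s ~ 9993 m/s

9993 m/s


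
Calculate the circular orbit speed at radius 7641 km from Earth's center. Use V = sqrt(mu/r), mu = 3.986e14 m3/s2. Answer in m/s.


V = sqrt(3.986e14 / 7641000) = 7223 m/s

7223 m/s


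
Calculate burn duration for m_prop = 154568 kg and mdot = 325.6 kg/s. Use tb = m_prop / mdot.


tb = 154568 / 325.6 = 474.7 s

474.7 s


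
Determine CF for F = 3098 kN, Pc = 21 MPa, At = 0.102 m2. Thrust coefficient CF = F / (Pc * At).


CF = 3098000 / (21e6 * 0.102) = 1.45

1.45


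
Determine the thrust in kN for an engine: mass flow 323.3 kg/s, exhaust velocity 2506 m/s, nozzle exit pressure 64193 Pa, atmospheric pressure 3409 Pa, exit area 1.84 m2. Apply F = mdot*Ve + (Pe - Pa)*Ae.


F = 323.3 * 2506 + (64193 - 3409) * 1.84 = 922032.0 N = 922.0 kN

922.0 kN


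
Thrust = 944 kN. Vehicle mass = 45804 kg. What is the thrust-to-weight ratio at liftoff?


TWR = 944000 / (45804 * 9.81) = 2.1

2.1


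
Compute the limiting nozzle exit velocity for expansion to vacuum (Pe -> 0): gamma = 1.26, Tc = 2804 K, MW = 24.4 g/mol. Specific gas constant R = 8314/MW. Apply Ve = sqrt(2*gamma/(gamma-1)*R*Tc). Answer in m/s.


R = 8314 / 24.4 = 340.74 J/(kg.K)
Ve = sqrt(2 * 1.26 / (1.26 - 1) * 340.74 * 2804) = 3043 m/s

3043 m/s


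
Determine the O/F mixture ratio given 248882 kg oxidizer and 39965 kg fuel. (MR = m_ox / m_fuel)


MR = 248882 / 39965 = 6.23

6.23


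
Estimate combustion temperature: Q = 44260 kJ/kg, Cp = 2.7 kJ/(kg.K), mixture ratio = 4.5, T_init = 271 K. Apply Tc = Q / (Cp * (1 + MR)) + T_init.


Tc = 44260 / (2.7 * (1 + 4.5)) + 271 = 3251 K

3251 K


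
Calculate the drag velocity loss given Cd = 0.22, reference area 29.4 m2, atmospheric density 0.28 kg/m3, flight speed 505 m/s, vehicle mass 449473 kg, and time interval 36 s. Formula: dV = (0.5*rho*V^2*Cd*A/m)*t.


D = 0.5 * 0.28 * 505^2 * 0.22 * 29.4 = 230930.24 N
a = 230930.24 / 449473 = 0.5138 m/s2
dV = 0.5138 * 36 = 18.5 m/s

18.5 m/s


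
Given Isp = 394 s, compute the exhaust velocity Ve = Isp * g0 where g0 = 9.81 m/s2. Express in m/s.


Ve = Isp * g0 = 394 * 9.81 = 3865.1 m/s

3865.1 m/s


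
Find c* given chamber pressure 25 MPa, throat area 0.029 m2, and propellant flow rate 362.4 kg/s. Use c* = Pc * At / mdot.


c* = 25e6 * 0.029 / 362.4 = 2001 m/s

2001 m/s


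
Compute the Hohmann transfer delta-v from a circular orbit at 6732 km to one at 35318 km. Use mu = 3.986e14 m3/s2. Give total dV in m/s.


V1 = sqrt(mu/r1) = 7694.79 m/s
dV1 = V1*(sqrt(2*r2/(r1+r2)) - 1) = 2278.23 m/s
V2 = sqrt(mu/r2) = 3359.47 m/s
dV2 = V2*(1 - sqrt(2*r1/(r1+r2))) = 1458.5 m/s
Total dV = 3737 m/s

3737 m/s


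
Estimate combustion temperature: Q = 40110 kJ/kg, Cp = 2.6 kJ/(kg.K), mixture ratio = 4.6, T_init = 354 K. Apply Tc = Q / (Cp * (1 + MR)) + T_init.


Tc = 40110 / (2.6 * (1 + 4.6)) + 354 = 3109 K

3109 K


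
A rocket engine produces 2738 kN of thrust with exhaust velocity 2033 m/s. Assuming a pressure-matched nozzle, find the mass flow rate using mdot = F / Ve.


mdot = F / Ve = 2738000 / 2033 = 1346.8 kg/s

1346.8 kg/s


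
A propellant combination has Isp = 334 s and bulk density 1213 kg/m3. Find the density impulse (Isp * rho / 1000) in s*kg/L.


rho*Isp = 334 * 1213 / 1000 = 405 s*kg/L

405 s*kg/L


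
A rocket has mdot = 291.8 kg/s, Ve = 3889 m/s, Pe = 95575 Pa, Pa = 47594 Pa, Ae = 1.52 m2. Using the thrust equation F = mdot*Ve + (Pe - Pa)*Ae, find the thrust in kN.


F = 291.8 * 3889 + (95575 - 47594) * 1.52 = 1.2077e+06 N = 1207.7 kN

1207.7 kN


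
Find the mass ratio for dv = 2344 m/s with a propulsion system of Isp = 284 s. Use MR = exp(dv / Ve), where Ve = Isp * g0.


Ve = 284 * 9.81 = 2786.04 m/s
MR = exp(2344 / 2786.04) = 2.319

2.319


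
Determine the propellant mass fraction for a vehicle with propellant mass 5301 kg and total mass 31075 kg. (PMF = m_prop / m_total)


PMF = 5301 / 31075 = 0.171

0.171


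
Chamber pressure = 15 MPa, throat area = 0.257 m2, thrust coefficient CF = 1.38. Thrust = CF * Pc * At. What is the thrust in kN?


F = 1.38 * 15e6 * 0.257 = 5.3199e+06 N = 5319.9 kN

5319.9 kN


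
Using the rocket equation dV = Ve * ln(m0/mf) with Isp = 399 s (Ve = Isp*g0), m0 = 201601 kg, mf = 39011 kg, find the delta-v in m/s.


Ve = 399 * 9.81 = 3914.19 m/s
dV = 3914.19 * ln(201601/39011) = 6429 m/s

6429 m/s


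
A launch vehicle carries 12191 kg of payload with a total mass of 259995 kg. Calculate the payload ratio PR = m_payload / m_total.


PR = 12191 / 259995 = 0.0469

0.0469
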